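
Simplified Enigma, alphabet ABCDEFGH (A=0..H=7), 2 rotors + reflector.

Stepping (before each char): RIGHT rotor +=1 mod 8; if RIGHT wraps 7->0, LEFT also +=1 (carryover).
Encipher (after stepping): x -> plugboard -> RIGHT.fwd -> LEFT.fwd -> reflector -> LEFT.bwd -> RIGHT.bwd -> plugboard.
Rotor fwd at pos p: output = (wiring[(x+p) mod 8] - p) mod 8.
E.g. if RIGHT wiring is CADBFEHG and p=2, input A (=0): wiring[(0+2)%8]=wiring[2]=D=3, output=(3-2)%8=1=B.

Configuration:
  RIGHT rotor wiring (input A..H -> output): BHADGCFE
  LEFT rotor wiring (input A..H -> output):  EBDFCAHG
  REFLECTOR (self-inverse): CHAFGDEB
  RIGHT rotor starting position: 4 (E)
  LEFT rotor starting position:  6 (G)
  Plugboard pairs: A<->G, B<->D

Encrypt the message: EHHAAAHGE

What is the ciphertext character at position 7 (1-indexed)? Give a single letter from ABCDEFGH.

Char 1 ('E'): step: R->5, L=6; E->plug->E->R->C->L->G->refl->E->L'->G->R'->G->plug->A
Char 2 ('H'): step: R->6, L=6; H->plug->H->R->E->L->F->refl->D->L'->D->R'->C->plug->C
Char 3 ('H'): step: R->7, L=6; H->plug->H->R->G->L->E->refl->G->L'->C->R'->B->plug->D
Char 4 ('A'): step: R->0, L->7 (L advanced); A->plug->G->R->F->L->D->refl->F->L'->B->R'->A->plug->G
Char 5 ('A'): step: R->1, L=7; A->plug->G->R->D->L->E->refl->G->L'->E->R'->F->plug->F
Char 6 ('A'): step: R->2, L=7; A->plug->G->R->H->L->A->refl->C->L'->C->R'->F->plug->F
Char 7 ('H'): step: R->3, L=7; H->plug->H->R->F->L->D->refl->F->L'->B->R'->E->plug->E

E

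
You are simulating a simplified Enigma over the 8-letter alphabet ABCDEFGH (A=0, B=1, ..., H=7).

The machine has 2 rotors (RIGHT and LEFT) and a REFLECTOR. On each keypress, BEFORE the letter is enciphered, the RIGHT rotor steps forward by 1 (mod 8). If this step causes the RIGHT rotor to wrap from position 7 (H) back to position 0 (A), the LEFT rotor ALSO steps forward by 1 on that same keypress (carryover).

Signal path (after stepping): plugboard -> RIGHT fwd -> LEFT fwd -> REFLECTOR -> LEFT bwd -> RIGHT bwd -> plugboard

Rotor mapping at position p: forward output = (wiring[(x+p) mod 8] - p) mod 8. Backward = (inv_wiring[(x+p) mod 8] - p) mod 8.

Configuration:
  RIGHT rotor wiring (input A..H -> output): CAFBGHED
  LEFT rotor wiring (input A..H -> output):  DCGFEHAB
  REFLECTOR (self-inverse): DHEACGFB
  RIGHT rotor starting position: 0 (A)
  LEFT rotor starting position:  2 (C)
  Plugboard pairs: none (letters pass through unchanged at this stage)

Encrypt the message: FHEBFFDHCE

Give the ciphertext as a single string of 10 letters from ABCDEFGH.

Answer: BDHFACHGGG

Derivation:
Char 1 ('F'): step: R->1, L=2; F->plug->F->R->D->L->F->refl->G->L'->E->R'->B->plug->B
Char 2 ('H'): step: R->2, L=2; H->plug->H->R->G->L->B->refl->H->L'->F->R'->D->plug->D
Char 3 ('E'): step: R->3, L=2; E->plug->E->R->A->L->E->refl->C->L'->C->R'->H->plug->H
Char 4 ('B'): step: R->4, L=2; B->plug->B->R->D->L->F->refl->G->L'->E->R'->F->plug->F
Char 5 ('F'): step: R->5, L=2; F->plug->F->R->A->L->E->refl->C->L'->C->R'->A->plug->A
Char 6 ('F'): step: R->6, L=2; F->plug->F->R->D->L->F->refl->G->L'->E->R'->C->plug->C
Char 7 ('D'): step: R->7, L=2; D->plug->D->R->G->L->B->refl->H->L'->F->R'->H->plug->H
Char 8 ('H'): step: R->0, L->3 (L advanced); H->plug->H->R->D->L->F->refl->G->L'->E->R'->G->plug->G
Char 9 ('C'): step: R->1, L=3; C->plug->C->R->A->L->C->refl->E->L'->C->R'->G->plug->G
Char 10 ('E'): step: R->2, L=3; E->plug->E->R->C->L->E->refl->C->L'->A->R'->G->plug->G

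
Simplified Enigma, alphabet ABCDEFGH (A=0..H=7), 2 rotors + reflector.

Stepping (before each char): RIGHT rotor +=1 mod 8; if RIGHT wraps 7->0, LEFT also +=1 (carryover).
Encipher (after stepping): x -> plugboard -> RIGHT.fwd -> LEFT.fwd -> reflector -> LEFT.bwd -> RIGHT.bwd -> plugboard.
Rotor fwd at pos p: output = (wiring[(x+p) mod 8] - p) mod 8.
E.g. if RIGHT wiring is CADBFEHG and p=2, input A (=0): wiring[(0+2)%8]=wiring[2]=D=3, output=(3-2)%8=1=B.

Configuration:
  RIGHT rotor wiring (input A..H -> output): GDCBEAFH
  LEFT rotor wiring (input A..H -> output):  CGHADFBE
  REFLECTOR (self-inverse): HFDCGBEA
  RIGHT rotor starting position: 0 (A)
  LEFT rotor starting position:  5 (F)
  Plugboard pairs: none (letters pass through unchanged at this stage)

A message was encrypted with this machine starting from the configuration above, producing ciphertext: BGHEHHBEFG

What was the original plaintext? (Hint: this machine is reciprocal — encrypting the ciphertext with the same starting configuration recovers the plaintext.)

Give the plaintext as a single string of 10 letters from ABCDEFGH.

Answer: EEBADCGAGD

Derivation:
Char 1 ('B'): step: R->1, L=5; B->plug->B->R->B->L->E->refl->G->L'->H->R'->E->plug->E
Char 2 ('G'): step: R->2, L=5; G->plug->G->R->E->L->B->refl->F->L'->D->R'->E->plug->E
Char 3 ('H'): step: R->3, L=5; H->plug->H->R->H->L->G->refl->E->L'->B->R'->B->plug->B
Char 4 ('E'): step: R->4, L=5; E->plug->E->R->C->L->H->refl->A->L'->A->R'->A->plug->A
Char 5 ('H'): step: R->5, L=5; H->plug->H->R->H->L->G->refl->E->L'->B->R'->D->plug->D
Char 6 ('H'): step: R->6, L=5; H->plug->H->R->C->L->H->refl->A->L'->A->R'->C->plug->C
Char 7 ('B'): step: R->7, L=5; B->plug->B->R->H->L->G->refl->E->L'->B->R'->G->plug->G
Char 8 ('E'): step: R->0, L->6 (L advanced); E->plug->E->R->E->L->B->refl->F->L'->G->R'->A->plug->A
Char 9 ('F'): step: R->1, L=6; F->plug->F->R->E->L->B->refl->F->L'->G->R'->G->plug->G
Char 10 ('G'): step: R->2, L=6; G->plug->G->R->E->L->B->refl->F->L'->G->R'->D->plug->D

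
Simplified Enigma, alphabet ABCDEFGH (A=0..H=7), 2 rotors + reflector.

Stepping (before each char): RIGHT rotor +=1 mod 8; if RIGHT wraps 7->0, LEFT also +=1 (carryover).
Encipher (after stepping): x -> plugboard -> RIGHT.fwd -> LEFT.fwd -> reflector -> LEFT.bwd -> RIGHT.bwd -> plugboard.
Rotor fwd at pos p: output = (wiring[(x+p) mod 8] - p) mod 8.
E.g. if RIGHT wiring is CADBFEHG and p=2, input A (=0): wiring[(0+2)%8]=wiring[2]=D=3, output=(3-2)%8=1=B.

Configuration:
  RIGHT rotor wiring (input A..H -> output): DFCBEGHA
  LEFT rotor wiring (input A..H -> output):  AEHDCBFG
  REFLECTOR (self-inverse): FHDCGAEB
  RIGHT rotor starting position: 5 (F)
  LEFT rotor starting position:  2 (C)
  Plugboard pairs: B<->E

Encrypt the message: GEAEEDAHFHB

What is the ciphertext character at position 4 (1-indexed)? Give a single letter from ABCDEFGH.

Char 1 ('G'): step: R->6, L=2; G->plug->G->R->G->L->G->refl->E->L'->F->R'->C->plug->C
Char 2 ('E'): step: R->7, L=2; E->plug->B->R->E->L->D->refl->C->L'->H->R'->G->plug->G
Char 3 ('A'): step: R->0, L->3 (L advanced); A->plug->A->R->D->L->C->refl->D->L'->E->R'->E->plug->B
Char 4 ('E'): step: R->1, L=3; E->plug->B->R->B->L->H->refl->B->L'->G->R'->F->plug->F

F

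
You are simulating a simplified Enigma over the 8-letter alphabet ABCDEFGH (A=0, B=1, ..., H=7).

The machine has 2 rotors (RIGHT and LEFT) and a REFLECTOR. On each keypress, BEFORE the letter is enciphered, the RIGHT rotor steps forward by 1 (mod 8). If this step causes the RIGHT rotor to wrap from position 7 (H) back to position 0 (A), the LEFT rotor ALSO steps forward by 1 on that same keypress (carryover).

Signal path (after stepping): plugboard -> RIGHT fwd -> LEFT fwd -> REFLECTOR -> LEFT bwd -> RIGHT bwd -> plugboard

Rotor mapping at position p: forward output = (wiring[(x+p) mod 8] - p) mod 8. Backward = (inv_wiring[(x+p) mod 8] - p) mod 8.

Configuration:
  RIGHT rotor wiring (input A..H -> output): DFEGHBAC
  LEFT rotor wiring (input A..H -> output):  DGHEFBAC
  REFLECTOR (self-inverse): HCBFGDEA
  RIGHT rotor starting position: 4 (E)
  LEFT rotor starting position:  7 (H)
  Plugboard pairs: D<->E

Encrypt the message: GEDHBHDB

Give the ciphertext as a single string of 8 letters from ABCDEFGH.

Char 1 ('G'): step: R->5, L=7; G->plug->G->R->B->L->E->refl->G->L'->F->R'->C->plug->C
Char 2 ('E'): step: R->6, L=7; E->plug->D->R->H->L->B->refl->C->L'->G->R'->E->plug->D
Char 3 ('D'): step: R->7, L=7; D->plug->E->R->H->L->B->refl->C->L'->G->R'->C->plug->C
Char 4 ('H'): step: R->0, L->0 (L advanced); H->plug->H->R->C->L->H->refl->A->L'->G->R'->D->plug->E
Char 5 ('B'): step: R->1, L=0; B->plug->B->R->D->L->E->refl->G->L'->B->R'->G->plug->G
Char 6 ('H'): step: R->2, L=0; H->plug->H->R->D->L->E->refl->G->L'->B->R'->G->plug->G
Char 7 ('D'): step: R->3, L=0; D->plug->E->R->H->L->C->refl->B->L'->F->R'->D->plug->E
Char 8 ('B'): step: R->4, L=0; B->plug->B->R->F->L->B->refl->C->L'->H->R'->E->plug->D

Answer: CDCEGGED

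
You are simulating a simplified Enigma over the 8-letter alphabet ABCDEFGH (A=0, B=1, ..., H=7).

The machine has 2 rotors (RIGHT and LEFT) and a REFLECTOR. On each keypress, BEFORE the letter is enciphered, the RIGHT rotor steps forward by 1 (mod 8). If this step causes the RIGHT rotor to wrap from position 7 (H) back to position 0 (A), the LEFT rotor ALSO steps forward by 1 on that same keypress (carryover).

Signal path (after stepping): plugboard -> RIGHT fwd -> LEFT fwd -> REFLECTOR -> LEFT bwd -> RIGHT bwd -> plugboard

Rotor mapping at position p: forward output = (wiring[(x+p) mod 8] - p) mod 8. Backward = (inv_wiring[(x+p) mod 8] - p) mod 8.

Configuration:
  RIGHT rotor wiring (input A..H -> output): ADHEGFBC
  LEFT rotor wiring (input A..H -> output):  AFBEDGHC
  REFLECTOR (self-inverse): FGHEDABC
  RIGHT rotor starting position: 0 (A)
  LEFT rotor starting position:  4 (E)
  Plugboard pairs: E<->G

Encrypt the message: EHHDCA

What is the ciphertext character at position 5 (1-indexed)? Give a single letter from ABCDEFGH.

Char 1 ('E'): step: R->1, L=4; E->plug->G->R->B->L->C->refl->H->L'->A->R'->F->plug->F
Char 2 ('H'): step: R->2, L=4; H->plug->H->R->B->L->C->refl->H->L'->A->R'->F->plug->F
Char 3 ('H'): step: R->3, L=4; H->plug->H->R->E->L->E->refl->D->L'->C->R'->C->plug->C
Char 4 ('D'): step: R->4, L=4; D->plug->D->R->G->L->F->refl->A->L'->H->R'->F->plug->F
Char 5 ('C'): step: R->5, L=4; C->plug->C->R->F->L->B->refl->G->L'->D->R'->D->plug->D

D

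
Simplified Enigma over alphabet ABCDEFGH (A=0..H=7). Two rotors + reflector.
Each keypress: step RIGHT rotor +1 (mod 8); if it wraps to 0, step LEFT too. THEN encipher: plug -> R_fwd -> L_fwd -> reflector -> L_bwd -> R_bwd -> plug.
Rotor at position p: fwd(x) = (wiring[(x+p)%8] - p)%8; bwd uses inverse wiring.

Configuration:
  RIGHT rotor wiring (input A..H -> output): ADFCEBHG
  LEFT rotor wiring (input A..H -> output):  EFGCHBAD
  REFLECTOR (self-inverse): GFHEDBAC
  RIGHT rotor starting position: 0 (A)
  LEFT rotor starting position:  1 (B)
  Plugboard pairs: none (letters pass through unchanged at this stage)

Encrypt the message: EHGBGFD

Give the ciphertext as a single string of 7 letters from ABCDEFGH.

Char 1 ('E'): step: R->1, L=1; E->plug->E->R->A->L->E->refl->D->L'->H->R'->H->plug->H
Char 2 ('H'): step: R->2, L=1; H->plug->H->R->B->L->F->refl->B->L'->C->R'->C->plug->C
Char 3 ('G'): step: R->3, L=1; G->plug->G->R->A->L->E->refl->D->L'->H->R'->A->plug->A
Char 4 ('B'): step: R->4, L=1; B->plug->B->R->F->L->H->refl->C->L'->G->R'->H->plug->H
Char 5 ('G'): step: R->5, L=1; G->plug->G->R->F->L->H->refl->C->L'->G->R'->E->plug->E
Char 6 ('F'): step: R->6, L=1; F->plug->F->R->E->L->A->refl->G->L'->D->R'->H->plug->H
Char 7 ('D'): step: R->7, L=1; D->plug->D->R->G->L->C->refl->H->L'->F->R'->F->plug->F

Answer: HCAHEHF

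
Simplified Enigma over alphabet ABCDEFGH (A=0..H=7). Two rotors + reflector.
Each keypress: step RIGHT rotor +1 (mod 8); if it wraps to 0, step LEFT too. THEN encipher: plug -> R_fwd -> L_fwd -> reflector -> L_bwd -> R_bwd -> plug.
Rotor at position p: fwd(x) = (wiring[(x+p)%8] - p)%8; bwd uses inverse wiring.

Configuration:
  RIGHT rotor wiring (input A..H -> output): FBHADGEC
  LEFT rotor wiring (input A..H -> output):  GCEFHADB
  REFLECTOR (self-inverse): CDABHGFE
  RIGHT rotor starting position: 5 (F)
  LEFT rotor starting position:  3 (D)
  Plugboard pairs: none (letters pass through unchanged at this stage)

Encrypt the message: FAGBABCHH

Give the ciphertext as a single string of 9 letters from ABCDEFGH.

Answer: BDFHGEAEC

Derivation:
Char 1 ('F'): step: R->6, L=3; F->plug->F->R->C->L->F->refl->G->L'->E->R'->B->plug->B
Char 2 ('A'): step: R->7, L=3; A->plug->A->R->D->L->A->refl->C->L'->A->R'->D->plug->D
Char 3 ('G'): step: R->0, L->4 (L advanced); G->plug->G->R->E->L->C->refl->A->L'->G->R'->F->plug->F
Char 4 ('B'): step: R->1, L=4; B->plug->B->R->G->L->A->refl->C->L'->E->R'->H->plug->H
Char 5 ('A'): step: R->2, L=4; A->plug->A->R->F->L->G->refl->F->L'->D->R'->G->plug->G
Char 6 ('B'): step: R->3, L=4; B->plug->B->R->A->L->D->refl->B->L'->H->R'->E->plug->E
Char 7 ('C'): step: R->4, L=4; C->plug->C->R->A->L->D->refl->B->L'->H->R'->A->plug->A
Char 8 ('H'): step: R->5, L=4; H->plug->H->R->G->L->A->refl->C->L'->E->R'->E->plug->E
Char 9 ('H'): step: R->6, L=4; H->plug->H->R->A->L->D->refl->B->L'->H->R'->C->plug->C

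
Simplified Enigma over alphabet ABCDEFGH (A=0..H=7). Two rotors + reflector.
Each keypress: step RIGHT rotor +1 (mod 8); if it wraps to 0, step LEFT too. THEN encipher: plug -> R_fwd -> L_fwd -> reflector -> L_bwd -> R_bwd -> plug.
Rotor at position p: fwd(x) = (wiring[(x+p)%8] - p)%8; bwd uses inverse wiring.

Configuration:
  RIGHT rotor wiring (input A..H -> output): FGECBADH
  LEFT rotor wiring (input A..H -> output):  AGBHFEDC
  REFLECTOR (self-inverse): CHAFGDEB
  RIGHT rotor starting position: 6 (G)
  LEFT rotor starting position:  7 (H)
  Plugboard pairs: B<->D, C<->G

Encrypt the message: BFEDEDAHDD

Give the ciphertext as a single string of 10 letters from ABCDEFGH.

Answer: GHBGDHGCHH

Derivation:
Char 1 ('B'): step: R->7, L=7; B->plug->D->R->F->L->G->refl->E->L'->H->R'->C->plug->G
Char 2 ('F'): step: R->0, L->0 (L advanced); F->plug->F->R->A->L->A->refl->C->L'->H->R'->H->plug->H
Char 3 ('E'): step: R->1, L=0; E->plug->E->R->H->L->C->refl->A->L'->A->R'->D->plug->B
Char 4 ('D'): step: R->2, L=0; D->plug->B->R->A->L->A->refl->C->L'->H->R'->C->plug->G
Char 5 ('E'): step: R->3, L=0; E->plug->E->R->E->L->F->refl->D->L'->G->R'->B->plug->D
Char 6 ('D'): step: R->4, L=0; D->plug->B->R->E->L->F->refl->D->L'->G->R'->H->plug->H
Char 7 ('A'): step: R->5, L=0; A->plug->A->R->D->L->H->refl->B->L'->C->R'->C->plug->G
Char 8 ('H'): step: R->6, L=0; H->plug->H->R->C->L->B->refl->H->L'->D->R'->G->plug->C
Char 9 ('D'): step: R->7, L=0; D->plug->B->R->G->L->D->refl->F->L'->E->R'->H->plug->H
Char 10 ('D'): step: R->0, L->1 (L advanced); D->plug->B->R->G->L->B->refl->H->L'->H->R'->H->plug->H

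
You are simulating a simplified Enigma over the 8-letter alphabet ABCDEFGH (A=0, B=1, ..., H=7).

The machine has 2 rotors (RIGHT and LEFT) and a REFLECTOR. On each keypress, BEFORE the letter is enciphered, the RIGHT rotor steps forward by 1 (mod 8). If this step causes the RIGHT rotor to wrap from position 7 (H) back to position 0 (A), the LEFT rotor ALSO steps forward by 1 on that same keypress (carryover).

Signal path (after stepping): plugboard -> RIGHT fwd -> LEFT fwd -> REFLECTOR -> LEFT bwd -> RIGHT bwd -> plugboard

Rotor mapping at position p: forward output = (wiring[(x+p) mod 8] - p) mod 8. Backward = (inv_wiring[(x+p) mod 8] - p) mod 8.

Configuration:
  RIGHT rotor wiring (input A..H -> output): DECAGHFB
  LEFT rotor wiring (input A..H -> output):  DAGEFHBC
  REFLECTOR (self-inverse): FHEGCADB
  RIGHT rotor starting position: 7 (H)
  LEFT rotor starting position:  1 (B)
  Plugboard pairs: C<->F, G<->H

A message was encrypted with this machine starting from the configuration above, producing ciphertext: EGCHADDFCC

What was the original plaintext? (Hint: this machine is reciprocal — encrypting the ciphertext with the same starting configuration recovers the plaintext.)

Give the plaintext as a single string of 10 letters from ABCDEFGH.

Answer: BFGCEFEDAH

Derivation:
Char 1 ('E'): step: R->0, L->2 (L advanced); E->plug->E->R->G->L->B->refl->H->L'->E->R'->B->plug->B
Char 2 ('G'): step: R->1, L=2; G->plug->H->R->C->L->D->refl->G->L'->H->R'->C->plug->F
Char 3 ('C'): step: R->2, L=2; C->plug->F->R->H->L->G->refl->D->L'->C->R'->H->plug->G
Char 4 ('H'): step: R->3, L=2; H->plug->G->R->B->L->C->refl->E->L'->A->R'->F->plug->C
Char 5 ('A'): step: R->4, L=2; A->plug->A->R->C->L->D->refl->G->L'->H->R'->E->plug->E
Char 6 ('D'): step: R->5, L=2; D->plug->D->R->G->L->B->refl->H->L'->E->R'->C->plug->F
Char 7 ('D'): step: R->6, L=2; D->plug->D->R->G->L->B->refl->H->L'->E->R'->E->plug->E
Char 8 ('F'): step: R->7, L=2; F->plug->C->R->F->L->A->refl->F->L'->D->R'->D->plug->D
Char 9 ('C'): step: R->0, L->3 (L advanced); C->plug->F->R->H->L->D->refl->G->L'->D->R'->A->plug->A
Char 10 ('C'): step: R->1, L=3; C->plug->F->R->E->L->H->refl->B->L'->A->R'->G->plug->H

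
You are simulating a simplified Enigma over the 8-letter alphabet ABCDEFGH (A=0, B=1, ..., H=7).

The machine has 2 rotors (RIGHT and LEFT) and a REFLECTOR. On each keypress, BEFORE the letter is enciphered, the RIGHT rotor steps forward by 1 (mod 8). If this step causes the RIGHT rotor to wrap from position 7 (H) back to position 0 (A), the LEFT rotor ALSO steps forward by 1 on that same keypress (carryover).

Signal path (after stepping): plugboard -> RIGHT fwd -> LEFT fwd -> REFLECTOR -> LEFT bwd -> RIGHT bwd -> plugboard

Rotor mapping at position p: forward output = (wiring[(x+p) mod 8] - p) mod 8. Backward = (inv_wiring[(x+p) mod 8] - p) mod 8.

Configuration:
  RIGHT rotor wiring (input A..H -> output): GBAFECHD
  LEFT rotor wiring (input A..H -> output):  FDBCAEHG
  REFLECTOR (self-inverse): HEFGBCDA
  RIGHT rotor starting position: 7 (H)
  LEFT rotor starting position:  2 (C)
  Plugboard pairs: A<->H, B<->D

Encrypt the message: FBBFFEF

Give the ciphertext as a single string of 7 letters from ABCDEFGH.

Answer: AGHHAAA

Derivation:
Char 1 ('F'): step: R->0, L->3 (L advanced); F->plug->F->R->C->L->B->refl->E->L'->D->R'->H->plug->A
Char 2 ('B'): step: R->1, L=3; B->plug->D->R->D->L->E->refl->B->L'->C->R'->G->plug->G
Char 3 ('B'): step: R->2, L=3; B->plug->D->R->A->L->H->refl->A->L'->G->R'->A->plug->H
Char 4 ('F'): step: R->3, L=3; F->plug->F->R->D->L->E->refl->B->L'->C->R'->A->plug->H
Char 5 ('F'): step: R->4, L=3; F->plug->F->R->F->L->C->refl->F->L'->B->R'->H->plug->A
Char 6 ('E'): step: R->5, L=3; E->plug->E->R->E->L->D->refl->G->L'->H->R'->H->plug->A
Char 7 ('F'): step: R->6, L=3; F->plug->F->R->H->L->G->refl->D->L'->E->R'->H->plug->A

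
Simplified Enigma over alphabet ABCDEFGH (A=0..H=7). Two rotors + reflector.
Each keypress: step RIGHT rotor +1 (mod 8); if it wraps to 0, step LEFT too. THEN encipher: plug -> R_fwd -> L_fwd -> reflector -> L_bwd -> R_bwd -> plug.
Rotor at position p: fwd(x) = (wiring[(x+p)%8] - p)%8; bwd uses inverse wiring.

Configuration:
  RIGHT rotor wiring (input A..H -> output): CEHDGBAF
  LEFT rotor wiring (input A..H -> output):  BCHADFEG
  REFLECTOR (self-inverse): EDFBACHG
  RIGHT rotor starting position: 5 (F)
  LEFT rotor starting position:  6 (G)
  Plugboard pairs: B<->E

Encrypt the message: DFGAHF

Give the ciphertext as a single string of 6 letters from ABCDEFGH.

Answer: FDBDCG

Derivation:
Char 1 ('D'): step: R->6, L=6; D->plug->D->R->G->L->F->refl->C->L'->F->R'->F->plug->F
Char 2 ('F'): step: R->7, L=6; F->plug->F->R->H->L->H->refl->G->L'->A->R'->D->plug->D
Char 3 ('G'): step: R->0, L->7 (L advanced); G->plug->G->R->A->L->H->refl->G->L'->G->R'->E->plug->B
Char 4 ('A'): step: R->1, L=7; A->plug->A->R->D->L->A->refl->E->L'->F->R'->D->plug->D
Char 5 ('H'): step: R->2, L=7; H->plug->H->R->C->L->D->refl->B->L'->E->R'->C->plug->C
Char 6 ('F'): step: R->3, L=7; F->plug->F->R->H->L->F->refl->C->L'->B->R'->G->plug->G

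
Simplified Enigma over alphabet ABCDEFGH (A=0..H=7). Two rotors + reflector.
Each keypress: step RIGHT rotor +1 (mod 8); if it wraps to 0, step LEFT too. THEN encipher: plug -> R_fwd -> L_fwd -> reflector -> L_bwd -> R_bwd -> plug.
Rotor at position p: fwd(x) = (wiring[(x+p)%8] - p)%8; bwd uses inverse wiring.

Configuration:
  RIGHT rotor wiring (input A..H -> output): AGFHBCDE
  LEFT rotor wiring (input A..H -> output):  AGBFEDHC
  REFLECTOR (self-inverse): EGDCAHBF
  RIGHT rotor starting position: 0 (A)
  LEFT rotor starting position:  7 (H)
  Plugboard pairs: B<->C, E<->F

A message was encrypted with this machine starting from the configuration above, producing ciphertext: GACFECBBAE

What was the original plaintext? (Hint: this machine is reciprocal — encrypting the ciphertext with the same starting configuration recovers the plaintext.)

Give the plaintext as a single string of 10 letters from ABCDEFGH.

Char 1 ('G'): step: R->1, L=7; G->plug->G->R->D->L->C->refl->D->L'->A->R'->D->plug->D
Char 2 ('A'): step: R->2, L=7; A->plug->A->R->D->L->C->refl->D->L'->A->R'->D->plug->D
Char 3 ('C'): step: R->3, L=7; C->plug->B->R->G->L->E->refl->A->L'->H->R'->C->plug->B
Char 4 ('F'): step: R->4, L=7; F->plug->E->R->E->L->G->refl->B->L'->B->R'->G->plug->G
Char 5 ('E'): step: R->5, L=7; E->plug->F->R->A->L->D->refl->C->L'->D->R'->D->plug->D
Char 6 ('C'): step: R->6, L=7; C->plug->B->R->G->L->E->refl->A->L'->H->R'->E->plug->F
Char 7 ('B'): step: R->7, L=7; B->plug->C->R->H->L->A->refl->E->L'->G->R'->D->plug->D
Char 8 ('B'): step: R->0, L->0 (L advanced); B->plug->C->R->F->L->D->refl->C->L'->H->R'->D->plug->D
Char 9 ('A'): step: R->1, L=0; A->plug->A->R->F->L->D->refl->C->L'->H->R'->H->plug->H
Char 10 ('E'): step: R->2, L=0; E->plug->F->R->C->L->B->refl->G->L'->B->R'->E->plug->F

Answer: DDBGDFDDHF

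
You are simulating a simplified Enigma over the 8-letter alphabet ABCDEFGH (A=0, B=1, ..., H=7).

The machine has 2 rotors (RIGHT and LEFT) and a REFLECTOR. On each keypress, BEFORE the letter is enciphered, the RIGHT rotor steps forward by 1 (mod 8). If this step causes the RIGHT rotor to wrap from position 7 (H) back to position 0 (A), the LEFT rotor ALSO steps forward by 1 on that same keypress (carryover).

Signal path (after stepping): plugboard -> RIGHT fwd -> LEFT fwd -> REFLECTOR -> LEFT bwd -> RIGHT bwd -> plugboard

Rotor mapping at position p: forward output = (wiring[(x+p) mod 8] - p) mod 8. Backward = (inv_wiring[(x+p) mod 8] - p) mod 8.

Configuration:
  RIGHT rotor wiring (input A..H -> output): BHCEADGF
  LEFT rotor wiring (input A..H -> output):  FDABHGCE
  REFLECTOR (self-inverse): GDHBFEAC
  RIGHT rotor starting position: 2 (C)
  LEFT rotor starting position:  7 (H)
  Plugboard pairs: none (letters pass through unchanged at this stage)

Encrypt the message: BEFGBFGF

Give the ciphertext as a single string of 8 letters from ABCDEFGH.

Answer: ADBACAAD

Derivation:
Char 1 ('B'): step: R->3, L=7; B->plug->B->R->F->L->A->refl->G->L'->B->R'->A->plug->A
Char 2 ('E'): step: R->4, L=7; E->plug->E->R->F->L->A->refl->G->L'->B->R'->D->plug->D
Char 3 ('F'): step: R->5, L=7; F->plug->F->R->F->L->A->refl->G->L'->B->R'->B->plug->B
Char 4 ('G'): step: R->6, L=7; G->plug->G->R->C->L->E->refl->F->L'->A->R'->A->plug->A
Char 5 ('B'): step: R->7, L=7; B->plug->B->R->C->L->E->refl->F->L'->A->R'->C->plug->C
Char 6 ('F'): step: R->0, L->0 (L advanced); F->plug->F->R->D->L->B->refl->D->L'->B->R'->A->plug->A
Char 7 ('G'): step: R->1, L=0; G->plug->G->R->E->L->H->refl->C->L'->G->R'->A->plug->A
Char 8 ('F'): step: R->2, L=0; F->plug->F->R->D->L->B->refl->D->L'->B->R'->D->plug->D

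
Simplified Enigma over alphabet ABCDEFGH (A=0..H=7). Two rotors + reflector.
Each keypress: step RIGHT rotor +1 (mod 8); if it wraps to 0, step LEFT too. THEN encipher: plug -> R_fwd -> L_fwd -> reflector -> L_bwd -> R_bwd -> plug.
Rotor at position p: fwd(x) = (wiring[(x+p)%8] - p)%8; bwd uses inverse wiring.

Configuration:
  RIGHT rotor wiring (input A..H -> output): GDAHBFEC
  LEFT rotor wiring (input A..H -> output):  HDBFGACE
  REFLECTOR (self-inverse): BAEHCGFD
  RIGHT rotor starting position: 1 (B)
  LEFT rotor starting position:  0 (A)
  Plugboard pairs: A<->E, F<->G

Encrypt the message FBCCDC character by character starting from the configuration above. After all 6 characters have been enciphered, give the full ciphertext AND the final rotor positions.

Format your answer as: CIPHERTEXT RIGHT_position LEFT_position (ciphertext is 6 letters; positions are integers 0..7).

Char 1 ('F'): step: R->2, L=0; F->plug->G->R->E->L->G->refl->F->L'->D->R'->D->plug->D
Char 2 ('B'): step: R->3, L=0; B->plug->B->R->G->L->C->refl->E->L'->H->R'->E->plug->A
Char 3 ('C'): step: R->4, L=0; C->plug->C->R->A->L->H->refl->D->L'->B->R'->B->plug->B
Char 4 ('C'): step: R->5, L=0; C->plug->C->R->F->L->A->refl->B->L'->C->R'->G->plug->F
Char 5 ('D'): step: R->6, L=0; D->plug->D->R->F->L->A->refl->B->L'->C->R'->E->plug->A
Char 6 ('C'): step: R->7, L=0; C->plug->C->R->E->L->G->refl->F->L'->D->R'->A->plug->E
Final: ciphertext=DABFAE, RIGHT=7, LEFT=0

Answer: DABFAE 7 0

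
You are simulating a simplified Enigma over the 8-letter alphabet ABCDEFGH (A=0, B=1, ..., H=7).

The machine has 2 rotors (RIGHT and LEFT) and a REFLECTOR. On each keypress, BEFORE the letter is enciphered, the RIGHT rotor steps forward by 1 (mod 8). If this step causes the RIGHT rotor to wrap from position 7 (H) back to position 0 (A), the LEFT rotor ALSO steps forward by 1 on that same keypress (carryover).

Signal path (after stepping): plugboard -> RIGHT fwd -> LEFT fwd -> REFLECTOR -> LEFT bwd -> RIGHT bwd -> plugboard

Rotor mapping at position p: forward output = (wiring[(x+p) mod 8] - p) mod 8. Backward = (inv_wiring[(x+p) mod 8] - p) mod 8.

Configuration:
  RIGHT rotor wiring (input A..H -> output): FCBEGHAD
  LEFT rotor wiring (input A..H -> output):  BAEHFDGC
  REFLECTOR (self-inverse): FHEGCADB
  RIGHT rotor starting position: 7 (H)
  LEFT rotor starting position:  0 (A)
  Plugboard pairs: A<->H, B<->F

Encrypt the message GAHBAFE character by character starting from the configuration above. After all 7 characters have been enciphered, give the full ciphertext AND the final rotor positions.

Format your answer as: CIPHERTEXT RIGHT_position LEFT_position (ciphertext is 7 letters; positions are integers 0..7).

Char 1 ('G'): step: R->0, L->1 (L advanced); G->plug->G->R->A->L->H->refl->B->L'->G->R'->E->plug->E
Char 2 ('A'): step: R->1, L=1; A->plug->H->R->E->L->C->refl->E->L'->D->R'->C->plug->C
Char 3 ('H'): step: R->2, L=1; H->plug->A->R->H->L->A->refl->F->L'->F->R'->D->plug->D
Char 4 ('B'): step: R->3, L=1; B->plug->F->R->C->L->G->refl->D->L'->B->R'->A->plug->H
Char 5 ('A'): step: R->4, L=1; A->plug->H->R->A->L->H->refl->B->L'->G->R'->F->plug->B
Char 6 ('F'): step: R->5, L=1; F->plug->B->R->D->L->E->refl->C->L'->E->R'->F->plug->B
Char 7 ('E'): step: R->6, L=1; E->plug->E->R->D->L->E->refl->C->L'->E->R'->D->plug->D
Final: ciphertext=ECDHBBD, RIGHT=6, LEFT=1

Answer: ECDHBBD 6 1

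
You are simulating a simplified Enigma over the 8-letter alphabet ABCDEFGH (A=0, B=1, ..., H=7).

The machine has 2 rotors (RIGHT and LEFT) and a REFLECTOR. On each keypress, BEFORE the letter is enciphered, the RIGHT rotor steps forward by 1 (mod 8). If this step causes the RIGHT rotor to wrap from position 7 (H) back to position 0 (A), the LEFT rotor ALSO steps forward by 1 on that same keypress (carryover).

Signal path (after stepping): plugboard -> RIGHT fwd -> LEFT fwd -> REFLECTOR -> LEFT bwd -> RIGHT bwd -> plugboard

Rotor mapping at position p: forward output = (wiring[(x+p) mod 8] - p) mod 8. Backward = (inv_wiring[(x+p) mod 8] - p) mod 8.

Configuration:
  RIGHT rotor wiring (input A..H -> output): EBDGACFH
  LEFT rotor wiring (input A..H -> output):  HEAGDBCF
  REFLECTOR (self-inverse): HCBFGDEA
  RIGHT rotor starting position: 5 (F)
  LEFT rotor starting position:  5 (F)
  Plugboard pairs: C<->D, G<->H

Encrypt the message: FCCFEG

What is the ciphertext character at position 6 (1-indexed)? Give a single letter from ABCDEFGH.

Char 1 ('F'): step: R->6, L=5; F->plug->F->R->A->L->E->refl->G->L'->H->R'->A->plug->A
Char 2 ('C'): step: R->7, L=5; C->plug->D->R->E->L->H->refl->A->L'->C->R'->C->plug->D
Char 3 ('C'): step: R->0, L->6 (L advanced); C->plug->D->R->G->L->F->refl->D->L'->H->R'->H->plug->G
Char 4 ('F'): step: R->1, L=6; F->plug->F->R->E->L->C->refl->B->L'->C->R'->B->plug->B
Char 5 ('E'): step: R->2, L=6; E->plug->E->R->D->L->G->refl->E->L'->A->R'->D->plug->C
Char 6 ('G'): step: R->3, L=6; G->plug->H->R->A->L->E->refl->G->L'->D->R'->A->plug->A

A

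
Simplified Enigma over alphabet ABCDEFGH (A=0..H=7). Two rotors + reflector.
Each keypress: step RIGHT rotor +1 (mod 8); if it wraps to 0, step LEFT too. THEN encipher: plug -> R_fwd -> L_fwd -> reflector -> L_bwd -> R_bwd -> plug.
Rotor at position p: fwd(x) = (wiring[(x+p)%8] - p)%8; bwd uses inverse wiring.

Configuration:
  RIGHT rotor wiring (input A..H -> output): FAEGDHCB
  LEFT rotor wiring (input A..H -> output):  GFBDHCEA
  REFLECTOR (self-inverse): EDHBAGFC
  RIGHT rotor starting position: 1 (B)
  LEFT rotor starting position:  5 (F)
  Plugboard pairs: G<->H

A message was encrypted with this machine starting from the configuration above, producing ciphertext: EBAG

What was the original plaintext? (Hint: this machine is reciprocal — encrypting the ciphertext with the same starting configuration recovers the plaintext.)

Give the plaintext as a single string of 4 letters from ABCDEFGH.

Char 1 ('E'): step: R->2, L=5; E->plug->E->R->A->L->F->refl->G->L'->G->R'->H->plug->G
Char 2 ('B'): step: R->3, L=5; B->plug->B->R->A->L->F->refl->G->L'->G->R'->E->plug->E
Char 3 ('A'): step: R->4, L=5; A->plug->A->R->H->L->C->refl->H->L'->B->R'->E->plug->E
Char 4 ('G'): step: R->5, L=5; G->plug->H->R->G->L->G->refl->F->L'->A->R'->D->plug->D

Answer: GEED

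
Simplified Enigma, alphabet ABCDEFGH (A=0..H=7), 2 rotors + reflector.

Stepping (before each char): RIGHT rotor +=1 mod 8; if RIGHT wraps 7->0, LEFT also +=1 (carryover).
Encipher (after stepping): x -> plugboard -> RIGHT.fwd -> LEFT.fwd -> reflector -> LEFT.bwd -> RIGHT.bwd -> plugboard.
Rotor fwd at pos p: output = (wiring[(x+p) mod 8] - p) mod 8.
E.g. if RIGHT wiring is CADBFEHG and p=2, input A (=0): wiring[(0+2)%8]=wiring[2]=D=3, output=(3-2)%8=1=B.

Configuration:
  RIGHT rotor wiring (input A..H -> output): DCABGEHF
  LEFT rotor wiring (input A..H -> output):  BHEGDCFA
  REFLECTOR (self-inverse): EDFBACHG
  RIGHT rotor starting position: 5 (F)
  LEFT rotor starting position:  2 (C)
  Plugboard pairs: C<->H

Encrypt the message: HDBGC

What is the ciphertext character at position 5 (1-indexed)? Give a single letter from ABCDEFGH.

Char 1 ('H'): step: R->6, L=2; H->plug->C->R->F->L->G->refl->H->L'->G->R'->H->plug->C
Char 2 ('D'): step: R->7, L=2; D->plug->D->R->B->L->E->refl->A->L'->D->R'->C->plug->H
Char 3 ('B'): step: R->0, L->3 (L advanced); B->plug->B->R->C->L->H->refl->G->L'->F->R'->H->plug->C
Char 4 ('G'): step: R->1, L=3; G->plug->G->R->E->L->F->refl->C->L'->D->R'->E->plug->E
Char 5 ('C'): step: R->2, L=3; C->plug->H->R->A->L->D->refl->B->L'->H->R'->B->plug->B

B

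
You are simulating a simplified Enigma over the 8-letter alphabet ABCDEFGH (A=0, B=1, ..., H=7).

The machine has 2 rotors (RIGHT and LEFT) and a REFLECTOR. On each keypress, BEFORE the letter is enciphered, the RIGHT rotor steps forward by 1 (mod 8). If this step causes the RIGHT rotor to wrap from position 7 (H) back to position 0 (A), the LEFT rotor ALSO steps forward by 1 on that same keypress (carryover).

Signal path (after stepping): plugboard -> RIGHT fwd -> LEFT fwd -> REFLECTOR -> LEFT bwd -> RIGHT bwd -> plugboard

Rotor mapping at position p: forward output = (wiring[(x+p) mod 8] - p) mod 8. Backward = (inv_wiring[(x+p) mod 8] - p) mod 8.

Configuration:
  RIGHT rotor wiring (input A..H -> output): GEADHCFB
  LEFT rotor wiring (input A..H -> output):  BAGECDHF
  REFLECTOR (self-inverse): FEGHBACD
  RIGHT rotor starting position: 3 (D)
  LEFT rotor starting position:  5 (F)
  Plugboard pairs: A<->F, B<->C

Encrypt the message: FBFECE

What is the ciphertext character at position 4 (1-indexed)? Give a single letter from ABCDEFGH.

Char 1 ('F'): step: R->4, L=5; F->plug->A->R->D->L->E->refl->B->L'->F->R'->D->plug->D
Char 2 ('B'): step: R->5, L=5; B->plug->C->R->E->L->D->refl->H->L'->G->R'->G->plug->G
Char 3 ('F'): step: R->6, L=5; F->plug->A->R->H->L->F->refl->A->L'->C->R'->E->plug->E
Char 4 ('E'): step: R->7, L=5; E->plug->E->R->E->L->D->refl->H->L'->G->R'->H->plug->H

H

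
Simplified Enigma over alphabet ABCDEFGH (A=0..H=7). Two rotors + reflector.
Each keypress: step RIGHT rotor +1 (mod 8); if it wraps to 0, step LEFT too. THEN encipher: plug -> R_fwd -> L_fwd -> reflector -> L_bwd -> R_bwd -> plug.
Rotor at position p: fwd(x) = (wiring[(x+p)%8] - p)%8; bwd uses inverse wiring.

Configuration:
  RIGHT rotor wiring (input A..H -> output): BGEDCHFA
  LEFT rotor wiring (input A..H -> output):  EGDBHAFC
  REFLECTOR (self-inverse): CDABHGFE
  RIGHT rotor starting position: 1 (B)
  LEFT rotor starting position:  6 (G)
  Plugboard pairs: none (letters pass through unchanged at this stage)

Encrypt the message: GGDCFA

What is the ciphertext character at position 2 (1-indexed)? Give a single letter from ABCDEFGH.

Char 1 ('G'): step: R->2, L=6; G->plug->G->R->H->L->C->refl->A->L'->D->R'->E->plug->E
Char 2 ('G'): step: R->3, L=6; G->plug->G->R->D->L->A->refl->C->L'->H->R'->B->plug->B

B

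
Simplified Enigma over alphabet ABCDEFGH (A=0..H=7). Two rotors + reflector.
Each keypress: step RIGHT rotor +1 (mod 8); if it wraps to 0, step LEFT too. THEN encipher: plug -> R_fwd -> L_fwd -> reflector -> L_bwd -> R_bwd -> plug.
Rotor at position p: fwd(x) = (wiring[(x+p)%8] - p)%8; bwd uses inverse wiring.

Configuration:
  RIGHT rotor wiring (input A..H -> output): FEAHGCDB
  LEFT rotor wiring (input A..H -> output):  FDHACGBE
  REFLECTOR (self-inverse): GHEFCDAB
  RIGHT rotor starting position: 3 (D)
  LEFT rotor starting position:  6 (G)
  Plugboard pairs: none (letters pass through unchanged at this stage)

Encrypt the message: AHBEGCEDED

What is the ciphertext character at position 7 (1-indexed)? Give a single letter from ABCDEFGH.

Char 1 ('A'): step: R->4, L=6; A->plug->A->R->C->L->H->refl->B->L'->E->R'->G->plug->G
Char 2 ('H'): step: R->5, L=6; H->plug->H->R->B->L->G->refl->A->L'->H->R'->E->plug->E
Char 3 ('B'): step: R->6, L=6; B->plug->B->R->D->L->F->refl->D->L'->A->R'->G->plug->G
Char 4 ('E'): step: R->7, L=6; E->plug->E->R->A->L->D->refl->F->L'->D->R'->G->plug->G
Char 5 ('G'): step: R->0, L->7 (L advanced); G->plug->G->R->D->L->A->refl->G->L'->B->R'->H->plug->H
Char 6 ('C'): step: R->1, L=7; C->plug->C->R->G->L->H->refl->B->L'->E->R'->H->plug->H
Char 7 ('E'): step: R->2, L=7; E->plug->E->R->B->L->G->refl->A->L'->D->R'->G->plug->G

G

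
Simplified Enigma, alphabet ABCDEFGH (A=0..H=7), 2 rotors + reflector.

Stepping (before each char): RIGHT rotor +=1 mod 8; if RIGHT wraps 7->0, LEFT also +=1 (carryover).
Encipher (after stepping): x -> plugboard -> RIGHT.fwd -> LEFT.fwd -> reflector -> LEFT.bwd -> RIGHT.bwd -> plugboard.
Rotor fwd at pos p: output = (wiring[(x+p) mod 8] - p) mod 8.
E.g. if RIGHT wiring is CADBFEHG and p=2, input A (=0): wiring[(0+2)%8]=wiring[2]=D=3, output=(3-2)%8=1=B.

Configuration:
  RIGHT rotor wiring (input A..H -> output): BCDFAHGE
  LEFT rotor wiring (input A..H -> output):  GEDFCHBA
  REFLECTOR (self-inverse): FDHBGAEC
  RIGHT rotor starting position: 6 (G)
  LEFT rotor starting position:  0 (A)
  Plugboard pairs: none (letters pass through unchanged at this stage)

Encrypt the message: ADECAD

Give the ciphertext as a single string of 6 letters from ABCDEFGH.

Answer: DFAACB

Derivation:
Char 1 ('A'): step: R->7, L=0; A->plug->A->R->F->L->H->refl->C->L'->E->R'->D->plug->D
Char 2 ('D'): step: R->0, L->1 (L advanced); D->plug->D->R->F->L->A->refl->F->L'->H->R'->F->plug->F
Char 3 ('E'): step: R->1, L=1; E->plug->E->R->G->L->H->refl->C->L'->B->R'->A->plug->A
Char 4 ('C'): step: R->2, L=1; C->plug->C->R->G->L->H->refl->C->L'->B->R'->A->plug->A
Char 5 ('A'): step: R->3, L=1; A->plug->A->R->C->L->E->refl->G->L'->E->R'->C->plug->C
Char 6 ('D'): step: R->4, L=1; D->plug->D->R->A->L->D->refl->B->L'->D->R'->B->plug->B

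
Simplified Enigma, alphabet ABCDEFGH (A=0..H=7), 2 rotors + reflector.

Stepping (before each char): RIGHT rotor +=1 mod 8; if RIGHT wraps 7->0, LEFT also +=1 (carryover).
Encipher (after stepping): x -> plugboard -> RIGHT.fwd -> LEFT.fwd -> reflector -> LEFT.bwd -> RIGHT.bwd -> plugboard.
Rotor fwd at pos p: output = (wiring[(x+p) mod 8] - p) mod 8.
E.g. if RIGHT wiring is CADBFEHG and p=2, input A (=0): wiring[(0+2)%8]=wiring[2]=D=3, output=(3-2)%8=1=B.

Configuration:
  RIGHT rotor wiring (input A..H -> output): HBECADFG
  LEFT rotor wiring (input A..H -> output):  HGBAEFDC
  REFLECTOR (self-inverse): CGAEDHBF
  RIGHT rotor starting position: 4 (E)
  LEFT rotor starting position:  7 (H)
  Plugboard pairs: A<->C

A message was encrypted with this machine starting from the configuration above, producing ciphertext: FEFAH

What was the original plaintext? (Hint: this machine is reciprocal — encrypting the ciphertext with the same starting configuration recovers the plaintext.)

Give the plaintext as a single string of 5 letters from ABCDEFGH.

Answer: BFEHF

Derivation:
Char 1 ('F'): step: R->5, L=7; F->plug->F->R->H->L->E->refl->D->L'->A->R'->B->plug->B
Char 2 ('E'): step: R->6, L=7; E->plug->E->R->G->L->G->refl->B->L'->E->R'->F->plug->F
Char 3 ('F'): step: R->7, L=7; F->plug->F->R->B->L->A->refl->C->L'->D->R'->E->plug->E
Char 4 ('A'): step: R->0, L->0 (L advanced); A->plug->C->R->E->L->E->refl->D->L'->G->R'->H->plug->H
Char 5 ('H'): step: R->1, L=0; H->plug->H->R->G->L->D->refl->E->L'->E->R'->F->plug->F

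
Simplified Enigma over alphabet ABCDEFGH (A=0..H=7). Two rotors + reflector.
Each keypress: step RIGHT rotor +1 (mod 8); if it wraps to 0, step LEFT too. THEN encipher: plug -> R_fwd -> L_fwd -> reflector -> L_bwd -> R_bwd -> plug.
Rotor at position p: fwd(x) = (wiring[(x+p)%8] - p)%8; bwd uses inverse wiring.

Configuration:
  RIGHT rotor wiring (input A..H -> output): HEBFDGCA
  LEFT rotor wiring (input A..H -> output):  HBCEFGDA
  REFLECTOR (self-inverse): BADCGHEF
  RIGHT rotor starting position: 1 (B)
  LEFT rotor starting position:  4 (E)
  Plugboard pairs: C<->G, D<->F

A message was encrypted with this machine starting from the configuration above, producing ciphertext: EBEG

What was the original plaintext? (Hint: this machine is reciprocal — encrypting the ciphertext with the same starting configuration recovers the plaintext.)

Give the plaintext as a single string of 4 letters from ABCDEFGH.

Answer: AFGH

Derivation:
Char 1 ('E'): step: R->2, L=4; E->plug->E->R->A->L->B->refl->A->L'->H->R'->A->plug->A
Char 2 ('B'): step: R->3, L=4; B->plug->B->R->A->L->B->refl->A->L'->H->R'->D->plug->F
Char 3 ('E'): step: R->4, L=4; E->plug->E->R->D->L->E->refl->G->L'->G->R'->C->plug->G
Char 4 ('G'): step: R->5, L=4; G->plug->C->R->D->L->E->refl->G->L'->G->R'->H->plug->H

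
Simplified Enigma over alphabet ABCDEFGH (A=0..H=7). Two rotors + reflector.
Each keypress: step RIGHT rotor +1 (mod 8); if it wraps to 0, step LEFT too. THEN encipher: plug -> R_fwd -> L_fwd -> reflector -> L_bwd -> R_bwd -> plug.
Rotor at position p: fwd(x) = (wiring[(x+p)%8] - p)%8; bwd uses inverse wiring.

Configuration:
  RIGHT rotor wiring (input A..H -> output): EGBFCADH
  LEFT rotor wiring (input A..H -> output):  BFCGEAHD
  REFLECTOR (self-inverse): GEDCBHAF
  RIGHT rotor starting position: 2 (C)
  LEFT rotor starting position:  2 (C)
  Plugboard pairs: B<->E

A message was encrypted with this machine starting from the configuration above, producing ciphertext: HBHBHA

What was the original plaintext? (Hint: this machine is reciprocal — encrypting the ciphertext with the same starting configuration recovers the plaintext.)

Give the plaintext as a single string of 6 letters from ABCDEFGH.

Answer: BDBDBD

Derivation:
Char 1 ('H'): step: R->3, L=2; H->plug->H->R->G->L->H->refl->F->L'->E->R'->E->plug->B
Char 2 ('B'): step: R->4, L=2; B->plug->E->R->A->L->A->refl->G->L'->D->R'->D->plug->D
Char 3 ('H'): step: R->5, L=2; H->plug->H->R->F->L->B->refl->E->L'->B->R'->E->plug->B
Char 4 ('B'): step: R->6, L=2; B->plug->E->R->D->L->G->refl->A->L'->A->R'->D->plug->D
Char 5 ('H'): step: R->7, L=2; H->plug->H->R->E->L->F->refl->H->L'->G->R'->E->plug->B
Char 6 ('A'): step: R->0, L->3 (L advanced); A->plug->A->R->E->L->A->refl->G->L'->F->R'->D->plug->D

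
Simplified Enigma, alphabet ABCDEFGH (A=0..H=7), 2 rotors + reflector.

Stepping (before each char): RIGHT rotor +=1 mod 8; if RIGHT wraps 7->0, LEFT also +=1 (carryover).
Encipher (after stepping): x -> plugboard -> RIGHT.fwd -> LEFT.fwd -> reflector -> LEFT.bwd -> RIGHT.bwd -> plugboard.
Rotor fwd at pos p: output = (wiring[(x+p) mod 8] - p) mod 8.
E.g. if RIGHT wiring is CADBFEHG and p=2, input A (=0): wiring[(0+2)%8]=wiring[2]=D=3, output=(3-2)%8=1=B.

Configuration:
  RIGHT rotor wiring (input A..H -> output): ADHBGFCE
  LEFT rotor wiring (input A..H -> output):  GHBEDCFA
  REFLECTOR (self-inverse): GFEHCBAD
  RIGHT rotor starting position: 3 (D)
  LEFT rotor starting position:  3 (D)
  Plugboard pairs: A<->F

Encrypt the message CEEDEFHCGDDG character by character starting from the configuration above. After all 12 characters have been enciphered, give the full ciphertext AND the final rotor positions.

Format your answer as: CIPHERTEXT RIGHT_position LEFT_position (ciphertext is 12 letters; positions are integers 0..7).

Char 1 ('C'): step: R->4, L=3; C->plug->C->R->G->L->E->refl->C->L'->D->R'->G->plug->G
Char 2 ('E'): step: R->5, L=3; E->plug->E->R->G->L->E->refl->C->L'->D->R'->D->plug->D
Char 3 ('E'): step: R->6, L=3; E->plug->E->R->B->L->A->refl->G->L'->H->R'->H->plug->H
Char 4 ('D'): step: R->7, L=3; D->plug->D->R->A->L->B->refl->F->L'->E->R'->C->plug->C
Char 5 ('E'): step: R->0, L->4 (L advanced); E->plug->E->R->G->L->F->refl->B->L'->C->R'->G->plug->G
Char 6 ('F'): step: R->1, L=4; F->plug->A->R->C->L->B->refl->F->L'->G->R'->B->plug->B
Char 7 ('H'): step: R->2, L=4; H->plug->H->R->B->L->G->refl->A->L'->H->R'->B->plug->B
Char 8 ('C'): step: R->3, L=4; C->plug->C->R->C->L->B->refl->F->L'->G->R'->A->plug->F
Char 9 ('G'): step: R->4, L=4; G->plug->G->R->D->L->E->refl->C->L'->E->R'->E->plug->E
Char 10 ('D'): step: R->5, L=4; D->plug->D->R->D->L->E->refl->C->L'->E->R'->G->plug->G
Char 11 ('D'): step: R->6, L=4; D->plug->D->R->F->L->D->refl->H->L'->A->R'->G->plug->G
Char 12 ('G'): step: R->7, L=4; G->plug->G->R->G->L->F->refl->B->L'->C->R'->E->plug->E
Final: ciphertext=GDHCGBBFEGGE, RIGHT=7, LEFT=4

Answer: GDHCGBBFEGGE 7 4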